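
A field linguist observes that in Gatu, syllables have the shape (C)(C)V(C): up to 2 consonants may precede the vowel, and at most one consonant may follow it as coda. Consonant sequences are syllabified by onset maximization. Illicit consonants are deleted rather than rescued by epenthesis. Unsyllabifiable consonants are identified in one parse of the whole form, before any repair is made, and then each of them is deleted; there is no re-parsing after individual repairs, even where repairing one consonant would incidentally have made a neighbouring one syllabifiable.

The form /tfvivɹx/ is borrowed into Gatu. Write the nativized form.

fviv

The consonants /t/, /ɹ/, /x/ cannot be parsed into a legal (C)(C)V(C) syllable (at most one coda consonant is licensed; onsets may contain at most 2 consonants).
Deletion applies to /t/, /ɹ/, /x/.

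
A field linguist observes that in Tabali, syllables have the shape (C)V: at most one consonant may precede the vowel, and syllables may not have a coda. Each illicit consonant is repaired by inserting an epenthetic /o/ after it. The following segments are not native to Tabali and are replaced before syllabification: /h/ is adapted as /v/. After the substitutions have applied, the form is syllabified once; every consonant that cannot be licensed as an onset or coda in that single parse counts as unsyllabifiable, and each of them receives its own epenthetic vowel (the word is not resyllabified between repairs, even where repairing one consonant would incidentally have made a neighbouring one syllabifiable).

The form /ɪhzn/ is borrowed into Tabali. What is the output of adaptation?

ɪvozono

Substitution: /h/ → /v/, giving /ɪvzn/.
Under (C)V, the unsyllabifiable consonants are /v/, /z/, /n/ (no codas are permitted; onsets are limited to one consonant).
Each unlicensed consonant becomes the onset of a new syllable: /v/ → /vo/, /z/ → /zo/, /n/ → /no/.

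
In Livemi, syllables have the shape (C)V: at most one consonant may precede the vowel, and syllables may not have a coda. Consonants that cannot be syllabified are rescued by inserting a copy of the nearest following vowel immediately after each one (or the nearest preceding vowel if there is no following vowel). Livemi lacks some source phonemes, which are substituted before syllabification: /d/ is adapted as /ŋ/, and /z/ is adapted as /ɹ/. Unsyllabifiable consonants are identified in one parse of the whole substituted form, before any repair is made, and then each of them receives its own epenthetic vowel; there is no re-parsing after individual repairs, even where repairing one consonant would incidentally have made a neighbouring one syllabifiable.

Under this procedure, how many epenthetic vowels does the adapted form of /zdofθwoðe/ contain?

3

After substitution the input is /ɹŋofθwoðe/.
The unsyllabifiable consonants are /ɹ/, /f/, /θ/; each receives one epenthetic vowel.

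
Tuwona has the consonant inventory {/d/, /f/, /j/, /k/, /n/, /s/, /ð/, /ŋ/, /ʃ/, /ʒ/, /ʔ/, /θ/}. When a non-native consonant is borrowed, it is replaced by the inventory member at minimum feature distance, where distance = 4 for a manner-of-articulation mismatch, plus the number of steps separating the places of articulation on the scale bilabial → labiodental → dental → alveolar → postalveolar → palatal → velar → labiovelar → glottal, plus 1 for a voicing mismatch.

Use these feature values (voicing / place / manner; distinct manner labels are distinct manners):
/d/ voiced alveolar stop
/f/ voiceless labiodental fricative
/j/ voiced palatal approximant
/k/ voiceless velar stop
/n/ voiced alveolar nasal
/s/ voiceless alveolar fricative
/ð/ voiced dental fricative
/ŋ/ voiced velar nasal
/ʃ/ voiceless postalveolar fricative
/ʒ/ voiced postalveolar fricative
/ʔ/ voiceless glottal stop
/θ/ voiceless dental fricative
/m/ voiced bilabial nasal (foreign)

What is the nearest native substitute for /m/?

/n/ is closest: same manner (nasal), place distance 3 (bilabial→alveolar), same voicing; total 3. Next closest is /f/ at distance 6.

n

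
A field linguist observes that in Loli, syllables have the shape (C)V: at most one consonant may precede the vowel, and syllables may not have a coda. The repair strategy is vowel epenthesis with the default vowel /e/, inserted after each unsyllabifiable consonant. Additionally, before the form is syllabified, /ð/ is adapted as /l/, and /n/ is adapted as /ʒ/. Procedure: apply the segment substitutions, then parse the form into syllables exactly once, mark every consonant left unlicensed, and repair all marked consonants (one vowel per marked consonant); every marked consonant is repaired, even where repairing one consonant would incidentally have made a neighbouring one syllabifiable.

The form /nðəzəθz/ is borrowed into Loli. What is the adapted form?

ʒeləzəθeze

Substitution: /n/ → /ʒ/, /ð/ → /l/, giving /ʒləzəθz/.
Under (C)V, the unsyllabifiable consonants are /ʒ/, /θ/, /z/ (no codas are permitted; onsets are limited to one consonant).
Epenthesis after each stranded consonant: /ʒ/ → /ʒe/, /θ/ → /θe/, /z/ → /ze/.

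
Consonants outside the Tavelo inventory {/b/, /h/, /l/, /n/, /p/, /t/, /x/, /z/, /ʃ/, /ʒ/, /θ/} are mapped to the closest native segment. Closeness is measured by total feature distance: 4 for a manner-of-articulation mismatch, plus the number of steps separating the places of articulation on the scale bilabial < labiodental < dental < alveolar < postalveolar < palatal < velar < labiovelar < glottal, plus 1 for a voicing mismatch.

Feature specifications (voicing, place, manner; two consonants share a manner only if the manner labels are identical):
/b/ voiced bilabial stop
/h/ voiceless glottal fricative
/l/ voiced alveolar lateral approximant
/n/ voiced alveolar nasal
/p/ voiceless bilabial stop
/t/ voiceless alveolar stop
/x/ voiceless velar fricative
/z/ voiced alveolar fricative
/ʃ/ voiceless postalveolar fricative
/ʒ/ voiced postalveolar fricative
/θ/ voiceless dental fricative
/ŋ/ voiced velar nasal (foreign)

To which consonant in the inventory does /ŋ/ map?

/n/ is closest: same manner (nasal), place distance 3 (velar→alveolar), same voicing; total 3. Next closest is /x/ at distance 5.

n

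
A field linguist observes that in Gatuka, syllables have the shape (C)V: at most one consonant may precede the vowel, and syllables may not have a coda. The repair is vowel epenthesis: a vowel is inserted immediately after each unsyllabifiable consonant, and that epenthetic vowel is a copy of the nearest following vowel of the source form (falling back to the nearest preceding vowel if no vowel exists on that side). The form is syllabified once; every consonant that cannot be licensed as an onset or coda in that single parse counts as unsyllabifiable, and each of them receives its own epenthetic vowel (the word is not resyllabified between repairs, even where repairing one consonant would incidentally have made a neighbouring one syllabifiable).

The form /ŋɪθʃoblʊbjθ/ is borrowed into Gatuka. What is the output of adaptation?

ŋɪθoʃobʊlʊbʊjʊθʊ

Syllabifying with onset maximization leaves /θ/, /b/, /b/, /j/, /θ/ stranded (no codas are permitted; onsets are limited to one consonant).
Epenthesis after each stranded consonant: /θ/ → /θo/, /b/ → /bʊ/, /b/ → /bʊ/, /j/ → /jʊ/, /θ/ → /θʊ/.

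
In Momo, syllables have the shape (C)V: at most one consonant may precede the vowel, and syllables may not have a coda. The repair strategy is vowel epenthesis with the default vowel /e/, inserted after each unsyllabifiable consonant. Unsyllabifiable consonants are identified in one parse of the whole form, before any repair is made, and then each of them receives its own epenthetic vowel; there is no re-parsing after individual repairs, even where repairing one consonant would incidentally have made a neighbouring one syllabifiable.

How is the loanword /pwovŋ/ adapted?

The consonants /p/, /v/, /ŋ/ cannot be parsed into a legal (C)V syllable (no codas are permitted; onsets are limited to one consonant).
Each unlicensed consonant becomes the onset of a new syllable: /p/ → /pe/, /v/ → /ve/, /ŋ/ → /ŋe/.

pewoveŋe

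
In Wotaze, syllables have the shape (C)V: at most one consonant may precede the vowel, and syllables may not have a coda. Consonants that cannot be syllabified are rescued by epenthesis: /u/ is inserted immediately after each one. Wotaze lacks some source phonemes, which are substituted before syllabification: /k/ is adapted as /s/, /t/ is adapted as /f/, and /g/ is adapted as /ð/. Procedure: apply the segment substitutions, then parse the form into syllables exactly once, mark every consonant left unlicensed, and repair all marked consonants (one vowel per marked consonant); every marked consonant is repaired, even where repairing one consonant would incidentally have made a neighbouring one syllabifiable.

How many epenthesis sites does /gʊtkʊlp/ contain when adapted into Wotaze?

3

After substitution the input is /ðʊfsʊlp/.
The unsyllabifiable consonants are /f/, /l/, /p/; each receives one epenthetic vowel.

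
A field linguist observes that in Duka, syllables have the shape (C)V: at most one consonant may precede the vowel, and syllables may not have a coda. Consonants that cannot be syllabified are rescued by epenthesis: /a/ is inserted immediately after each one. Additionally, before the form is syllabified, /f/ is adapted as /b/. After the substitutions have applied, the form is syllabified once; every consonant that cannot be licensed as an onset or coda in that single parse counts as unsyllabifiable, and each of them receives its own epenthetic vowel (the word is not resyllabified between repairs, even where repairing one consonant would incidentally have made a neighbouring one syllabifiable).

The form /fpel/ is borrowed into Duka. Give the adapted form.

bapela

Substitution: /f/ → /b/, giving /bpel/.
The consonants /b/, /l/ cannot be parsed into a legal (C)V syllable (no codas are permitted; onsets are limited to one consonant).
Epenthesis after each stranded consonant: /b/ → /ba/, /l/ → /la/.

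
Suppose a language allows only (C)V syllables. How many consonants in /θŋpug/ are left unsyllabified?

Under (C)V, the unsyllabifiable consonants are /θ/, /ŋ/, /g/ (no codas are permitted; onsets are limited to one consonant).

3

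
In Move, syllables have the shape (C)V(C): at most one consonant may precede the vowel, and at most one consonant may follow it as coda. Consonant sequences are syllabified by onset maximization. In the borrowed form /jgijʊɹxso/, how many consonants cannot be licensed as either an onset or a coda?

Syllabifying with onset maximization leaves /j/, /x/ stranded (at most one coda consonant is licensed; onsets are limited to one consonant).

2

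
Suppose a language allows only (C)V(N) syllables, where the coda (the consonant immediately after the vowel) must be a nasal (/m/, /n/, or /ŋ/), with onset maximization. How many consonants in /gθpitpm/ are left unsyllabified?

Syllabifying with onset maximization leaves /g/, /θ/, /t/, /p/, /m/ stranded (only a nasal (/m/, /n/, or /ŋ/) is licensed in coda position; onsets are limited to one consonant).

5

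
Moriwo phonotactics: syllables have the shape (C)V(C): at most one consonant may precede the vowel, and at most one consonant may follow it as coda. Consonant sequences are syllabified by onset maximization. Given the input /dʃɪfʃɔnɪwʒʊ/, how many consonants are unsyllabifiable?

1

The consonants /d/ cannot be parsed into a legal (C)V(C) syllable (at most one coda consonant is licensed; onsets are limited to one consonant).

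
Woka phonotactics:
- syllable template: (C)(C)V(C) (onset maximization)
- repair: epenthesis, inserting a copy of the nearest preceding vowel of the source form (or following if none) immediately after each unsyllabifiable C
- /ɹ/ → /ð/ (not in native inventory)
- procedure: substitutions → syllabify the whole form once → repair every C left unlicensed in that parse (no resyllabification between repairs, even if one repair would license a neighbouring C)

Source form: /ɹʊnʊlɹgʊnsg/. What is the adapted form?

Substitution: /ɹ/ → /ð/, giving /ðʊnʊlðgʊnsg/.
Syllabifying with onset maximization leaves /s/, /g/ stranded (at most one coda consonant is licensed; onsets may contain at most 2 consonants).
Inserting the epenthetic vowel yields /s/ → /sʊ/, /g/ → /gʊ/.

ðʊnʊlðgʊnsʊgʊ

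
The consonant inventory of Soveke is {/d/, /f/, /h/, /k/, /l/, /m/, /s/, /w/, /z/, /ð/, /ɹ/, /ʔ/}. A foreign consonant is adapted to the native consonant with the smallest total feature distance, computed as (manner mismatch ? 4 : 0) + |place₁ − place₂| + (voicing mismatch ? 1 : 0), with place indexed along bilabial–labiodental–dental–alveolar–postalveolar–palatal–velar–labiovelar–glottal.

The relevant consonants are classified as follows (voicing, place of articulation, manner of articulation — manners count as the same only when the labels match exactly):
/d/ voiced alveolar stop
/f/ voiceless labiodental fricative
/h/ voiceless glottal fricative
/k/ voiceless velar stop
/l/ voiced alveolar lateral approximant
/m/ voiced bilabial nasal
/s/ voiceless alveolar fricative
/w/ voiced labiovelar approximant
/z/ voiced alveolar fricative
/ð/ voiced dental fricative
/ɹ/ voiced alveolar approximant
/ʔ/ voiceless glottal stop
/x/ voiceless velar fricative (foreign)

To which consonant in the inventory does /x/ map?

/h/ is closest: same manner (fricative), place distance 2 (velar→glottal), same voicing; total 2. Next closest is /s/ at distance 3.

h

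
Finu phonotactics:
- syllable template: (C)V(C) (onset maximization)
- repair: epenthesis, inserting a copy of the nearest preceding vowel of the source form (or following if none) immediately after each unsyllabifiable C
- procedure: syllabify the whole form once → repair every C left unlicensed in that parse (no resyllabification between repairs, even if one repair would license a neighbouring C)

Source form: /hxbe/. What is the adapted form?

hexebe

Under (C)V(C), the unsyllabifiable consonants are /h/, /x/ (at most one coda consonant is licensed; onsets are limited to one consonant).
Epenthesis after each stranded consonant: /h/ → /he/, /x/ → /xe/.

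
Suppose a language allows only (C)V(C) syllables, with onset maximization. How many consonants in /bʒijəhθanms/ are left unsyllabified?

Under (C)V(C), the unsyllabifiable consonants are /b/, /m/, /s/ (at most one coda consonant is licensed; onsets are limited to one consonant).

3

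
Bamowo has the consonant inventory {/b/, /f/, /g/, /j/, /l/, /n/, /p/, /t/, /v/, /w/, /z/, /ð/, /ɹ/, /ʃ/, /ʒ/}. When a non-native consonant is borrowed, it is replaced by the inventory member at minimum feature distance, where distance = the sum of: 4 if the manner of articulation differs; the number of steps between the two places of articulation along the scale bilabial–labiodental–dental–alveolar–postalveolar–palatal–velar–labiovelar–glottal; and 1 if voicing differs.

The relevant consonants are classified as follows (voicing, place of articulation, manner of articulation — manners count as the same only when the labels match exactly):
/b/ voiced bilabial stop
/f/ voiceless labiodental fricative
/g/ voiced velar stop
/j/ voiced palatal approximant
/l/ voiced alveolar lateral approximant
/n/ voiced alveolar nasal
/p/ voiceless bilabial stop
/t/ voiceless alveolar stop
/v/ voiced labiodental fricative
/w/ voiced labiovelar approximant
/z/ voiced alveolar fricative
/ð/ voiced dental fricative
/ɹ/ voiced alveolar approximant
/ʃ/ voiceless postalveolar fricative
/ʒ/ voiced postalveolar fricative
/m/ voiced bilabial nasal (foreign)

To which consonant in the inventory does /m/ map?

/n/ is closest: same manner (nasal), place distance 3 (bilabial→alveolar), same voicing; total 3. Next closest is /b/ at distance 4.

n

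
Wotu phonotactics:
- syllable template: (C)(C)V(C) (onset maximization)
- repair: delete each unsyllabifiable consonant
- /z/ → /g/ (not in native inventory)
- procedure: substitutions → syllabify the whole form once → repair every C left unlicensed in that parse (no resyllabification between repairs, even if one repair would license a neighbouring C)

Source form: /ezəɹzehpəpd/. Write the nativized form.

Substitution: /z/ → /g/, giving /egəɹgehpəpd/.
Under (C)(C)V(C), the unsyllabifiable consonants are /d/ (at most one coda consonant is licensed; onsets may contain at most 2 consonants).
Deletion applies to /d/.

egəɹgehpəp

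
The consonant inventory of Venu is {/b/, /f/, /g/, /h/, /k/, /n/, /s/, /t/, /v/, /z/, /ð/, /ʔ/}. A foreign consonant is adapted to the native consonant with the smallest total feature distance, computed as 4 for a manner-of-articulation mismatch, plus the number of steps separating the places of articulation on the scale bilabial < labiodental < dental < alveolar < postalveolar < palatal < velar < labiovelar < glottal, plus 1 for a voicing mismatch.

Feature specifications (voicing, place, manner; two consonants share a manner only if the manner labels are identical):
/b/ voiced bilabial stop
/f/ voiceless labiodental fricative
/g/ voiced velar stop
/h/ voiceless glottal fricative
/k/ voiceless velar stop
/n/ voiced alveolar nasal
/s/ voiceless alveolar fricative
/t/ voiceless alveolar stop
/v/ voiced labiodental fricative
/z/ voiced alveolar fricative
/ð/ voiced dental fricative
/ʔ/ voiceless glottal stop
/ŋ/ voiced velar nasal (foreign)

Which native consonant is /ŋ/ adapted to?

/n/ is closest: same manner (nasal), place distance 3 (velar→alveolar), same voicing; total 3. Next closest is /g/ at distance 4.

n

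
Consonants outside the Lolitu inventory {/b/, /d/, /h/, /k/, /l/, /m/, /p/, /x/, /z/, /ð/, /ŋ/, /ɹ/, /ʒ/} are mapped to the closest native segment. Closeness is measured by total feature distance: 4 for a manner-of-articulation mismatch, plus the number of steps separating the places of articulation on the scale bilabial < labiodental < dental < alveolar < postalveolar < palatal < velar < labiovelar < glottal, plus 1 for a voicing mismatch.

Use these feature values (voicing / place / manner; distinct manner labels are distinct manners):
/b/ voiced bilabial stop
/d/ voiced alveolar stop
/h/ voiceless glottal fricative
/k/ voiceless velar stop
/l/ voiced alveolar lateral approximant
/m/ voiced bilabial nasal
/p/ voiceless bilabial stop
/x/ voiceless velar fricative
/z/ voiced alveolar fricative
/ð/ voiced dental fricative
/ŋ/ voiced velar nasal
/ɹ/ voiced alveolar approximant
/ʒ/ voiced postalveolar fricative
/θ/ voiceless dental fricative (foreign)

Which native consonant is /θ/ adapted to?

/ð/ is closest: same manner (fricative), place distance 0 (dental→dental), voicing differs (+1); total 1. Next closest is /z/ at distance 2.

ð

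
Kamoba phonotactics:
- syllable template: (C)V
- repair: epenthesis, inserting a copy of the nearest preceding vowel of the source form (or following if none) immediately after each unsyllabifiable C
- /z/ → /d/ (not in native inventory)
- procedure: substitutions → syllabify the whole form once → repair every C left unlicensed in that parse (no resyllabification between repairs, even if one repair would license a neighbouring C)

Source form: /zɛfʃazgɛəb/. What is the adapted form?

dɛfɛʃadagɛəbə

Substitution: /z/ → /d/, giving /dɛfʃadgɛəb/.
Under (C)V, the unsyllabifiable consonants are /f/, /d/, /b/ (no codas are permitted; onsets are limited to one consonant).
Inserting the epenthetic vowel yields /f/ → /fɛ/, /d/ → /da/, /b/ → /bə/.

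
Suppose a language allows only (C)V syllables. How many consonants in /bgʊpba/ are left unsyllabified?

The consonants /b/, /p/ cannot be parsed into a legal (C)V syllable (no codas are permitted; onsets are limited to one consonant).

2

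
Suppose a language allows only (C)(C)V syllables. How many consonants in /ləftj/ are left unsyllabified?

3

Syllabifying with onset maximization leaves /f/, /t/, /j/ stranded (no codas are permitted; onsets may contain at most 2 consonants).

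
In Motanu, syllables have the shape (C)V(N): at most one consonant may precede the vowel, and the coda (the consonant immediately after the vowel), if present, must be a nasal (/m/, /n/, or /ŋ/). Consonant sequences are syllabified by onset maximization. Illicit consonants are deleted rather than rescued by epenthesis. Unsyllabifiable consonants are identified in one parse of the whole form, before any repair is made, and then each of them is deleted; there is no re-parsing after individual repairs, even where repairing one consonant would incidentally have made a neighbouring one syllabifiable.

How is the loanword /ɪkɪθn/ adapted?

ɪkɪ

Under (C)V(N), the unsyllabifiable consonants are /θ/, /n/ (only a nasal (/m/, /n/, or /ŋ/) is licensed in coda position; onsets are limited to one consonant).
Deletion applies to /θ/, /n/.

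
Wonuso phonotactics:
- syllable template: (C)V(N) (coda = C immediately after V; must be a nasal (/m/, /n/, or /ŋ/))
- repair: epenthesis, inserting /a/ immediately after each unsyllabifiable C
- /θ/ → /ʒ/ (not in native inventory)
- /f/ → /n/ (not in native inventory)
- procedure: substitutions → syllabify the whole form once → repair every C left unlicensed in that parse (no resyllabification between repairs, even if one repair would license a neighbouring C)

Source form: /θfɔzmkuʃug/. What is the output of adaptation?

ʒanɔzamakuʃuga

Substitution: /θ/ → /ʒ/, /f/ → /n/, giving /ʒnɔzmkuʃug/.
Under (C)V(N), the unsyllabifiable consonants are /ʒ/, /z/, /m/, /g/ (only a nasal (/m/, /n/, or /ŋ/) is licensed in coda position; onsets are limited to one consonant).
Each unlicensed consonant becomes the onset of a new syllable: /ʒ/ → /ʒa/, /z/ → /za/, /m/ → /ma/, /g/ → /ga/.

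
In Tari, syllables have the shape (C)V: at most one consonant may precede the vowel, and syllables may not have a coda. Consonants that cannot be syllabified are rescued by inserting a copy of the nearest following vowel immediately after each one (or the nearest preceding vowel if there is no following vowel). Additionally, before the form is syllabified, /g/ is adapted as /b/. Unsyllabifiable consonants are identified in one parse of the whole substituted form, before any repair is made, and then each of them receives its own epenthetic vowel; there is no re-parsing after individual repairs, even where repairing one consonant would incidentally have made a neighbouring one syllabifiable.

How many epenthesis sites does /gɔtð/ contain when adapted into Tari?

After substitution the input is /bɔtð/.
The unsyllabifiable consonants are /t/, /ð/; each receives one epenthetic vowel.

2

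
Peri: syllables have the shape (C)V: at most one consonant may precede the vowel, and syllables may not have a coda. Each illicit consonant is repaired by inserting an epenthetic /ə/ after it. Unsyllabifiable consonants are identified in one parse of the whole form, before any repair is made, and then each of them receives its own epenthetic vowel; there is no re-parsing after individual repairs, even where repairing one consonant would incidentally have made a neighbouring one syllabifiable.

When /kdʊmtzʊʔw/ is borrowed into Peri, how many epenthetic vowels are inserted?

The unsyllabifiable consonants are /k/, /m/, /t/, /ʔ/, /w/; each receives one epenthetic vowel.

5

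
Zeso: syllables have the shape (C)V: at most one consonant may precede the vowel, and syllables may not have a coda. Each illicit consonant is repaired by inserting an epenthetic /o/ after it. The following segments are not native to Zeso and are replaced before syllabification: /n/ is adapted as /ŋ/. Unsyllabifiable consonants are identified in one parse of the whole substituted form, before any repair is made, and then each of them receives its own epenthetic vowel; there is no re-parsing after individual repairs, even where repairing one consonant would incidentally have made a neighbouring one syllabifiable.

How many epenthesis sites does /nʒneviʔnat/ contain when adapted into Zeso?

After substitution the input is /ŋʒŋeviʔŋat/.
The unsyllabifiable consonants are /ŋ/, /ʒ/, /ʔ/, /t/; each receives one epenthetic vowel.

4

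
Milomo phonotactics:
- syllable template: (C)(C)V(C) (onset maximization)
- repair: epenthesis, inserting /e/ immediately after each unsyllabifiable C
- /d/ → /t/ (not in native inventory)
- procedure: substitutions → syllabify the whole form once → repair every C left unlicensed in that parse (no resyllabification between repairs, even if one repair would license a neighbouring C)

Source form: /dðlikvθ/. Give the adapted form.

Substitution: /d/ → /t/, giving /tðlikvθ/.
The consonants /t/, /v/, /θ/ cannot be parsed into a legal (C)(C)V(C) syllable (at most one coda consonant is licensed; onsets may contain at most 2 consonants).
Each unlicensed consonant becomes the onset of a new syllable: /t/ → /te/, /v/ → /ve/, /θ/ → /θe/.

teðlikveθe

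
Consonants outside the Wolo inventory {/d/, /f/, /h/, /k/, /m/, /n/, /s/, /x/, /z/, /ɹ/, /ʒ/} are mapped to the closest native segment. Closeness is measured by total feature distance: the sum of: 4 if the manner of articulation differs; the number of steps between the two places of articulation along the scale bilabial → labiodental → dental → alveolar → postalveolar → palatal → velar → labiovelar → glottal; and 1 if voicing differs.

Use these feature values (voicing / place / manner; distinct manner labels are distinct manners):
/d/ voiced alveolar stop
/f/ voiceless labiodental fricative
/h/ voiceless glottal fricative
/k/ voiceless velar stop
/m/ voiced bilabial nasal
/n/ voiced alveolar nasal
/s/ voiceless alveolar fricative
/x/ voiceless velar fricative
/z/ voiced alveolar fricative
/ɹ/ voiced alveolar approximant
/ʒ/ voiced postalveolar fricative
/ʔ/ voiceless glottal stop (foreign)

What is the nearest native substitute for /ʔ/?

/k/ is closest: same manner (stop), place distance 2 (glottal→velar), same voicing; total 2. Next closest is /h/ at distance 4.

k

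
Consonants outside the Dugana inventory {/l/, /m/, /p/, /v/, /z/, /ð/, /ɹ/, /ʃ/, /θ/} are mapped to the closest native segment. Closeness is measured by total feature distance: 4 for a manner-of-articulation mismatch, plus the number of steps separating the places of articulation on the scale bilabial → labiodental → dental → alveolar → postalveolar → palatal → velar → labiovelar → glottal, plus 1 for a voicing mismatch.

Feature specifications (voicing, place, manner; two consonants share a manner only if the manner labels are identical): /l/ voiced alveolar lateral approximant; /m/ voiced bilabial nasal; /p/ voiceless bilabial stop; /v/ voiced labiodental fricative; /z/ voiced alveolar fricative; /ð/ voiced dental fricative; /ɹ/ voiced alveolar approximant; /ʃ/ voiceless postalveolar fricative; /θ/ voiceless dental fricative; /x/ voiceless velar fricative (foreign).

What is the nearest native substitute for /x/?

ʃ

/ʃ/ is closest: same manner (fricative), place distance 2 (velar→postalveolar), same voicing; total 2. Next closest is /z/ at distance 4.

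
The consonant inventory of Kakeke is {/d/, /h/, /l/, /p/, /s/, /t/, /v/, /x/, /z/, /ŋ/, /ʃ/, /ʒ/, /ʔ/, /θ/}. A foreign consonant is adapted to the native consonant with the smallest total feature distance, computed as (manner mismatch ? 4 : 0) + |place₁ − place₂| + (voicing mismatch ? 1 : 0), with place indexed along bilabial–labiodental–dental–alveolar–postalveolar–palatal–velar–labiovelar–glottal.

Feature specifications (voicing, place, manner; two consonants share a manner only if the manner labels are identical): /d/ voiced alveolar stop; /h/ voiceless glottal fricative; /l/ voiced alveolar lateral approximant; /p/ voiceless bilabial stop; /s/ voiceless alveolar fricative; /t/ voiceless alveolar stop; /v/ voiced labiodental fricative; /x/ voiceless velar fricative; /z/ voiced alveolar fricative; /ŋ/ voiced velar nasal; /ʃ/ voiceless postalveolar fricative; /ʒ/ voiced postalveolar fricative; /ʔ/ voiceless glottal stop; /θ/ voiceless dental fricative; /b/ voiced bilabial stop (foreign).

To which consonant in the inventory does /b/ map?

p

/p/ is closest: same manner (stop), place distance 0 (bilabial→bilabial), voicing differs (+1); total 1. Next closest is /d/ at distance 3.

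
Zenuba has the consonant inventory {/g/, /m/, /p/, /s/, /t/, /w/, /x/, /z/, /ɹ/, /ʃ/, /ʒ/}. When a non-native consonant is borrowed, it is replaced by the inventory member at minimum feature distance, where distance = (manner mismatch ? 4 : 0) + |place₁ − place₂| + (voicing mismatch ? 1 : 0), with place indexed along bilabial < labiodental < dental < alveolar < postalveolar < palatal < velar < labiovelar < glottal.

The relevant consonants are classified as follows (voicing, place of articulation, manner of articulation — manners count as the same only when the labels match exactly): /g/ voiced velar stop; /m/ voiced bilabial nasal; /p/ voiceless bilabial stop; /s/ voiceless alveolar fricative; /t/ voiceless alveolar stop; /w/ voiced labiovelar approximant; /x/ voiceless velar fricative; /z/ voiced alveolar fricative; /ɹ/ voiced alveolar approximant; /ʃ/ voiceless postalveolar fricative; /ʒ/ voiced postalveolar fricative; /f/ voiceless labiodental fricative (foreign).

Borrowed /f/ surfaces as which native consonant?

/s/ is closest: same manner (fricative), place distance 2 (labiodental→alveolar), same voicing; total 2. Next closest is /z/ at distance 3.

s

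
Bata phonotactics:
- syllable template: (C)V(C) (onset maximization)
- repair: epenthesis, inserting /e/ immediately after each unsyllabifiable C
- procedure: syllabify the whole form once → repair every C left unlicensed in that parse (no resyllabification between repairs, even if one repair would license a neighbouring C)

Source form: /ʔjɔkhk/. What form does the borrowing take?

The consonants /ʔ/, /h/, /k/ cannot be parsed into a legal (C)V(C) syllable (at most one coda consonant is licensed; onsets are limited to one consonant).
Inserting the epenthetic vowel yields /ʔ/ → /ʔe/, /h/ → /he/, /k/ → /ke/.

ʔejɔkheke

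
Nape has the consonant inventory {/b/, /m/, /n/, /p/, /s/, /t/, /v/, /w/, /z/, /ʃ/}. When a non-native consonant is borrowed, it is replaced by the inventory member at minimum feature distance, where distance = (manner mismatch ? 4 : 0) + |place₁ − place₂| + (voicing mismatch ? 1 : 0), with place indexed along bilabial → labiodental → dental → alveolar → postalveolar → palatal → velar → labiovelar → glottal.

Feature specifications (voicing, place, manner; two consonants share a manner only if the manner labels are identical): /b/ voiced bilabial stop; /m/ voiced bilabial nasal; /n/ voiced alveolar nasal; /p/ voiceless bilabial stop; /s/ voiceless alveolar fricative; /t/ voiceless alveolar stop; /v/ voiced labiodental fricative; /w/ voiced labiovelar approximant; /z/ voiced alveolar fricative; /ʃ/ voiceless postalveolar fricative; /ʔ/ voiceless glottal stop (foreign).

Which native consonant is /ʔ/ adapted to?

/t/ is closest: same manner (stop), place distance 5 (glottal→alveolar), same voicing; total 5. Next closest is /w/ at distance 6.

t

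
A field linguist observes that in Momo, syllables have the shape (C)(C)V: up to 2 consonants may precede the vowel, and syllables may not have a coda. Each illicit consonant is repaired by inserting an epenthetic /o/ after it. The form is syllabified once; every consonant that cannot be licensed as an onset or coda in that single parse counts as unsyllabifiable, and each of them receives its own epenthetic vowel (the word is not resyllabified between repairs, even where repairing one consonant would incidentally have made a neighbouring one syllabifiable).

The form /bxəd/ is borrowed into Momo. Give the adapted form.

bxədo

The consonants /d/ cannot be parsed into a legal (C)(C)V syllable (no codas are permitted; onsets may contain at most 2 consonants).
Each unlicensed consonant becomes the onset of a new syllable: /d/ → /do/.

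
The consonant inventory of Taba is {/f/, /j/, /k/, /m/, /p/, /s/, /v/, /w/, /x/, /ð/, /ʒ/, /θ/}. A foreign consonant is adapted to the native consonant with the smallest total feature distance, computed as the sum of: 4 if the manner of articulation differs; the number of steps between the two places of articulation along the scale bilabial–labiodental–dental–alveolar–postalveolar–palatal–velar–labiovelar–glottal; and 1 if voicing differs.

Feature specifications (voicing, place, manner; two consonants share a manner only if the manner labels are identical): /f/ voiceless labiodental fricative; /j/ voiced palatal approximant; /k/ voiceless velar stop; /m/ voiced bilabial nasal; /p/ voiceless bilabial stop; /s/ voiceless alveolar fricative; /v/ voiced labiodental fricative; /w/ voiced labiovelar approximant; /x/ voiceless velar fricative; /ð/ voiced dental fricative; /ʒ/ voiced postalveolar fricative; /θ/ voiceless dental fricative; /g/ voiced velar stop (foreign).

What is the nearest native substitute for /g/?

k

/k/ is closest: same manner (stop), place distance 0 (velar→velar), voicing differs (+1); total 1. Next closest is /j/ at distance 5.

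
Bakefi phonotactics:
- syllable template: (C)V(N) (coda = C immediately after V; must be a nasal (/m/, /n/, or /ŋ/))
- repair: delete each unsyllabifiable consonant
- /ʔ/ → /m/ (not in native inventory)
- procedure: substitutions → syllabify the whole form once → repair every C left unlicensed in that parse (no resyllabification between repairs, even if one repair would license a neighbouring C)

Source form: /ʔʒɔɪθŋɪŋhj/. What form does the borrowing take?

Substitution: /ʔ/ → /m/, giving /mʒɔɪθŋɪŋhj/.
The consonants /m/, /θ/, /h/, /j/ cannot be parsed into a legal (C)V(N) syllable (only a nasal (/m/, /n/, or /ŋ/) is licensed in coda position; onsets are limited to one consonant).
Deletion applies to /m/, /θ/, /h/, /j/.

ʒɔɪŋɪŋ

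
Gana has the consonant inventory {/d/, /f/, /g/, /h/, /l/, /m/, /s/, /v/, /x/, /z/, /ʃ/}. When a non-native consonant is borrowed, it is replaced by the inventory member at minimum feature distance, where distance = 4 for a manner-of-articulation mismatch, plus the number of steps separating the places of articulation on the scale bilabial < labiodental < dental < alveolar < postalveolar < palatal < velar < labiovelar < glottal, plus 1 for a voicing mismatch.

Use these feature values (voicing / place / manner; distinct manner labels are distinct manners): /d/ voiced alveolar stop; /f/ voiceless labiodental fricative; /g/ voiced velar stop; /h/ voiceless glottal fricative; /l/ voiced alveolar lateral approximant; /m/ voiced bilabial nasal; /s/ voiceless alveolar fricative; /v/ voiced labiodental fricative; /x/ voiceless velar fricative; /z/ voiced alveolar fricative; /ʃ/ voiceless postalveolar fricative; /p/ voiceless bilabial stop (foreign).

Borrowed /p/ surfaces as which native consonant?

d

/d/ is closest: same manner (stop), place distance 3 (bilabial→alveolar), voicing differs (+1); total 4. Next closest is /f/ at distance 5.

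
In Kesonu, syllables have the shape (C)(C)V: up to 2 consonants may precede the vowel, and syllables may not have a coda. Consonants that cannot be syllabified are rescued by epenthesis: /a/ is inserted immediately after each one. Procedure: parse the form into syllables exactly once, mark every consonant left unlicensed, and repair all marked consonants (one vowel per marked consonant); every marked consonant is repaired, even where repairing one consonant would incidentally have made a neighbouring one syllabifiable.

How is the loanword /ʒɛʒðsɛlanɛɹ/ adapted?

ʒɛʒaðsɛlanɛɹa

Under (C)(C)V, the unsyllabifiable consonants are /ʒ/, /ɹ/ (no codas are permitted; onsets may contain at most 2 consonants).
Inserting the epenthetic vowel yields /ʒ/ → /ʒa/, /ɹ/ → /ɹa/.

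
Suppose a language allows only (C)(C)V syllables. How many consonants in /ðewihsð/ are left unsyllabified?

Syllabifying with onset maximization leaves /h/, /s/, /ð/ stranded (no codas are permitted; onsets may contain at most 2 consonants).

3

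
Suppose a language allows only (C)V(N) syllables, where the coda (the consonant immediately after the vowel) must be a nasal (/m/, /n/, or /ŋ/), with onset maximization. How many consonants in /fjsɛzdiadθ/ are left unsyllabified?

5

The consonants /f/, /j/, /z/, /d/, /θ/ cannot be parsed into a legal (C)V(N) syllable (only a nasal (/m/, /n/, or /ŋ/) is licensed in coda position; onsets are limited to one consonant).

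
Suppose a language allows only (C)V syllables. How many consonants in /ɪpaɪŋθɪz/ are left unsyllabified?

2

Under (C)V, the unsyllabifiable consonants are /ŋ/, /z/ (no codas are permitted; onsets are limited to one consonant).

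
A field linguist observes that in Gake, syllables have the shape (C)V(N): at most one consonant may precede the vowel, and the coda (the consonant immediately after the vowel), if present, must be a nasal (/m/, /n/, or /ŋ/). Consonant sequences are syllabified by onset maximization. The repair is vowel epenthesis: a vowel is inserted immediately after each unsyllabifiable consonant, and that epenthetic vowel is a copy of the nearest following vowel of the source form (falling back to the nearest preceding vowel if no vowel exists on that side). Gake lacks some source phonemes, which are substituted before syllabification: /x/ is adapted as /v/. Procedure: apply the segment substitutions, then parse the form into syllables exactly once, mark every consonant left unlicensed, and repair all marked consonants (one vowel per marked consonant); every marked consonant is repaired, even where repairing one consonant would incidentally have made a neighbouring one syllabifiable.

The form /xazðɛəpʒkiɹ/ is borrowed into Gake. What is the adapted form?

vazɛðɛəpiʒikiɹi

Substitution: /x/ → /v/, giving /vazðɛəpʒkiɹ/.
Syllabifying with onset maximization leaves /z/, /p/, /ʒ/, /ɹ/ stranded (only a nasal (/m/, /n/, or /ŋ/) is licensed in coda position; onsets are limited to one consonant).
Inserting the epenthetic vowel yields /z/ → /zɛ/, /p/ → /pi/, /ʒ/ → /ʒi/, /ɹ/ → /ɹi/.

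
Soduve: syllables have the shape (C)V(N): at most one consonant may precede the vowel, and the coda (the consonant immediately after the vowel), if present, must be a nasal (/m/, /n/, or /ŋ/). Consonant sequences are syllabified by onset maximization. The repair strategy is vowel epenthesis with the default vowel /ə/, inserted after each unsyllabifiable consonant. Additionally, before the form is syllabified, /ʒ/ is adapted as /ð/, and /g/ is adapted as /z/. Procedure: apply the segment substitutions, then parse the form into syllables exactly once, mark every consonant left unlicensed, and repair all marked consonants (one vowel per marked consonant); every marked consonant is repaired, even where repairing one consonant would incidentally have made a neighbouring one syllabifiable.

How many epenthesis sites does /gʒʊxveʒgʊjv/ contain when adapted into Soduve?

5

After substitution the input is /zðʊxveðzʊjv/.
The unsyllabifiable consonants are /z/, /x/, /ð/, /j/, /v/; each receives one epenthetic vowel.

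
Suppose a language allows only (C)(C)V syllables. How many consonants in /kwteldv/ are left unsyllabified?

Under (C)(C)V, the unsyllabifiable consonants are /k/, /l/, /d/, /v/ (no codas are permitted; onsets may contain at most 2 consonants).

4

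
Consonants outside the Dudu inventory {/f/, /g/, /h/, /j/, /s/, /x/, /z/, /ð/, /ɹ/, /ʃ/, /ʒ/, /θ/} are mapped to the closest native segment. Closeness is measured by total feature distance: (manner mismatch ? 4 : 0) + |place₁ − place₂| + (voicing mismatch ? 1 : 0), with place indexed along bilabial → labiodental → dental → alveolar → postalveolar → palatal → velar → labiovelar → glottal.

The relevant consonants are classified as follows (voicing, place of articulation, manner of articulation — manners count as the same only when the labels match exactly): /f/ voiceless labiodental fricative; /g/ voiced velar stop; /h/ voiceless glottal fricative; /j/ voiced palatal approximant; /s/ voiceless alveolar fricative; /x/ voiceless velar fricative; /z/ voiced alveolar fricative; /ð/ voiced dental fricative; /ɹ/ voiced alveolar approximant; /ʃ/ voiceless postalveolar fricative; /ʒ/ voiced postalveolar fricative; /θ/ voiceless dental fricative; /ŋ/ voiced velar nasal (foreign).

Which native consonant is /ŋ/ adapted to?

/g/ is closest: manner differs (nasal→stop, +4), place distance 0 (velar→velar), same voicing; total 4. Next closest is /j/ at distance 5.

g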